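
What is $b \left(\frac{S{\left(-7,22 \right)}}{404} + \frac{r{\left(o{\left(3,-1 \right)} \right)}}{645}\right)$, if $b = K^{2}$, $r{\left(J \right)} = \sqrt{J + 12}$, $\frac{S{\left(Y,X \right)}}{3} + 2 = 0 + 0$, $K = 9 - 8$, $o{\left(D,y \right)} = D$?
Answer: $- \frac{3}{202} + \frac{\sqrt{15}}{645} \approx -0.0088469$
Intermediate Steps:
$K = 1$
$S{\left(Y,X \right)} = -6$ ($S{\left(Y,X \right)} = -6 + 3 \left(0 + 0\right) = -6 + 3 \cdot 0 = -6 + 0 = -6$)
$r{\left(J \right)} = \sqrt{12 + J}$
$b = 1$ ($b = 1^{2} = 1$)
$b \left(\frac{S{\left(-7,22 \right)}}{404} + \frac{r{\left(o{\left(3,-1 \right)} \right)}}{645}\right) = 1 \left(- \frac{6}{404} + \frac{\sqrt{12 + 3}}{645}\right) = 1 \left(\left(-6\right) \frac{1}{404} + \sqrt{15} \cdot \frac{1}{645}\right) = 1 \left(- \frac{3}{202} + \frac{\sqrt{15}}{645}\right) = - \frac{3}{202} + \frac{\sqrt{15}}{645}$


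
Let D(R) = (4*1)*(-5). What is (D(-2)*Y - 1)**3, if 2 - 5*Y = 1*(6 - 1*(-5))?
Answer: 42875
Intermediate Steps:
D(R) = -20 (D(R) = 4*(-5) = -20)
Y = -9/5 (Y = 2/5 - (6 - 1*(-5))/5 = 2/5 - (6 + 5)/5 = 2/5 - 11/5 = -9/5 ≈ -1.8000)
(D(-2)*Y - 1)**3 = (-20*(-9/5) - 1)**3 = (36 - 1)**3 = 35**3 = 42875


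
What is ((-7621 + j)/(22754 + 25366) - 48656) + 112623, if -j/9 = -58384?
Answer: 615721975/9624 ≈ 63978.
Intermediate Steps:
j = 525456 (j = -9*(-58384) = 525456)
((-7621 + j)/(22754 + 25366) - 48656) + 112623 = ((-7621 + 525456)/(22754 + 25366) - 48656) + 112623 = (517835/48120 - 48656) + 112623 = (517835*(1/48120) - 48656) + 112623 = (103567/9624 - 48656) + 112623 = -468161777/9624 + 112623 = 615721975/9624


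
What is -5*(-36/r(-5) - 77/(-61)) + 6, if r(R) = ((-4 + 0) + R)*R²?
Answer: -339/305 ≈ -1.1115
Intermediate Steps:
r(R) = R²*(-4 + R) (r(R) = (-4 + R)*R² = R²*(-4 + R))
-5*(-36/r(-5) - 77/(-61)) + 6 = -5*(-36*1/(25*(-4 - 5)) - 77/(-61)) + 6 = -5*(-36/(25*(-9)) - 77*(-1/61)) + 6 = -5*(-36/(-225) + 77/61) + 6 = -5*(-36*(-1/225) + 77/61) + 6 = -5*(4/25 + 77/61) + 6 = -5*2169/1525 + 6 = -2169/305 + 6 = -339/305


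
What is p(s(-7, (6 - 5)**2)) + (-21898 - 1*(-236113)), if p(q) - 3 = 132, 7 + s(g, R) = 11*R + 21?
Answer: 214350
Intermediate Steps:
s(g, R) = 14 + 11*R (s(g, R) = -7 + (11*R + 21) = -7 + (21 + 11*R) = 14 + 11*R)
p(q) = 135 (p(q) = 3 + 132 = 135)
p(s(-7, (6 - 5)**2)) + (-21898 - 1*(-236113)) = 135 + (-21898 - 1*(-236113)) = 135 + (-21898 + 236113) = 135 + 214215 = 214350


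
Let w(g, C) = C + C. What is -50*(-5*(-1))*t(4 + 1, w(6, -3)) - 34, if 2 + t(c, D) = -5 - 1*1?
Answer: 1966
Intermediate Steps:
w(g, C) = 2*C
t(c, D) = -8 (t(c, D) = -2 + (-5 - 1*1) = -2 + (-5 - 1) = -2 - 6 = -8)
-50*(-5*(-1))*t(4 + 1, w(6, -3)) - 34 = -50*(-5*(-1))*(-8) - 34 = -250*(-8) - 34 = -50*(-40) - 34 = 2000 - 34 = 1966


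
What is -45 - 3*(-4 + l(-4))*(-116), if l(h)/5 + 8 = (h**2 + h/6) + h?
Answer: 4363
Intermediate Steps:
l(h) = -40 + 5*h**2 + 35*h/6 (l(h) = -40 + 5*((h**2 + h/6) + h) = -40 + 5*(h**2 + 7*h/6) = -40 + (5*h**2 + 35*h/6) = -40 + 5*h**2 + 35*h/6)
-45 - 3*(-4 + l(-4))*(-116) = -45 - 3*(-4 + (-40 + 5*(-4)**2 + (35/6)*(-4)))*(-116) = -45 - 3*(-4 + (-40 + 5*16 - 70/3))*(-116) = -45 - 3*(-4 + (-40 + 80 - 70/3))*(-116) = -45 - 3*(-4 + 50/3)*(-116) = -45 - 3*38/3*(-116) = -45 - 38*(-116) = -45 + 4408 = 4363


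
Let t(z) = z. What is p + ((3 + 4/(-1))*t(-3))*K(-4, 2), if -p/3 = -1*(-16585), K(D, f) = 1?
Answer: -49752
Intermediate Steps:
p = -49755 (p = -(-3)*(-16585) = -3*16585 = -49755)
p + ((3 + 4/(-1))*t(-3))*K(-4, 2) = -49755 + ((3 + 4/(-1))*(-3))*1 = -49755 + ((3 + 4*(-1))*(-3))*1 = -49755 + ((3 - 4)*(-3))*1 = -49755 - 1*(-3)*1 = -49755 + 3*1 = -49755 + 3 = -49752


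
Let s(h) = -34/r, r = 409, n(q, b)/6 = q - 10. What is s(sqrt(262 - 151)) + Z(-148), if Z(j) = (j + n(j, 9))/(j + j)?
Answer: 54775/15133 ≈ 3.6196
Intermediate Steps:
n(q, b) = -60 + 6*q (n(q, b) = 6*(q - 10) = 6*(-10 + q) = -60 + 6*q)
Z(j) = (-60 + 7*j)/(2*j) (Z(j) = (j + (-60 + 6*j))/(j + j) = (-60 + 7*j)/((2*j)) = (-60 + 7*j)*(1/(2*j)) = (-60 + 7*j)/(2*j))
s(h) = -34/409
s(sqrt(262 - 151)) + Z(-148) = -34/409 + (7/2 - 30/(-148)) = -34/409 + (7/2 - 30*(-1/148)) = -34/409 + (7/2 + 15/74) = -34/409 + 137/37 = 54775/15133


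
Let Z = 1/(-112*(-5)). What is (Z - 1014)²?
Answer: 322441129921/313600 ≈ 1.0282e+6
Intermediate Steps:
Z = 1/560 ≈ 0.0017857
(Z - 1014)² = (1/560 - 1014)² = (-567839/560)² = 322441129921/313600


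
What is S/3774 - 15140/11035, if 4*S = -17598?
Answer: -14091579/5552812 ≈ -2.5377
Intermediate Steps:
S = -8799/2 (S = (¼)*(-17598) = -8799/2 ≈ -4399.5)
S/3774 - 15140/11035 = -8799/2/3774 - 15140/11035 = -8799/2*1/3774 - 15140*1/11035 = -2933/2516 - 3028/2207 = -14091579/5552812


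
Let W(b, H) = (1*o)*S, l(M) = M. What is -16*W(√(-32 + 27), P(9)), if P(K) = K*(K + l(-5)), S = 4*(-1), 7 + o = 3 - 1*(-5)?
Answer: 64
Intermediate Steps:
o = 1 (o = -7 + (3 - 1*(-5)) = -7 + (3 + 5) = -7 + 8 = 1)
S = -4
P(K) = K*(-5 + K) (P(K) = K*(K - 5) = K*(-5 + K))
W(b, H) = -4 (W(b, H) = (1*1)*(-4) = 1*(-4) = -4)
-16*W(√(-32 + 27), P(9)) = -16*(-4) = 64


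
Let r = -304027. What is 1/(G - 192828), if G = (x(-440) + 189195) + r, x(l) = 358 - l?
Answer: -1/306862 ≈ -3.2588e-6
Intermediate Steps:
G = -114034 (G = ((358 - 1*(-440)) + 189195) - 304027 = ((358 + 440) + 189195) - 304027 = (798 + 189195) - 304027 = 189993 - 304027 = -114034)
1/(G - 192828) = 1/(-114034 - 192828) = 1/(-306862) = -1/306862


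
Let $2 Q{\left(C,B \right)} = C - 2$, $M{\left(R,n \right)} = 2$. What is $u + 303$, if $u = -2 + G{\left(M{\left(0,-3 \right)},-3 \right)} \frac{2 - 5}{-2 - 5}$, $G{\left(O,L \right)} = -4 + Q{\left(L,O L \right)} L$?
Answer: $\frac{605}{2} \approx 302.5$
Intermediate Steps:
$Q{\left(C,B \right)} = -1 + \frac{C}{2}$ ($Q{\left(C,B \right)} = \frac{C - 2}{2} = \frac{-2 + C}{2} = -1 + \frac{C}{2}$)
$G{\left(O,L \right)} = -4 + L \left(-1 + \frac{L}{2}\right)$ ($G{\left(O,L \right)} = -4 + \left(-1 + \frac{L}{2}\right) L = -4 + L \left(-1 + \frac{L}{2}\right)$)
$u = - \frac{1}{2}$ ($u = -2 + \left(-4 + \frac{1}{2} \left(-3\right) \left(-2 - 3\right)\right) \frac{2 - 5}{-2 - 5} = -2 + \left(-4 + \frac{1}{2} \left(-3\right) \left(-5\right)\right) \left(- \frac{3}{-7}\right) = -2 + \left(-4 + \frac{15}{2}\right) \left(\left(-3\right) \left(- \frac{1}{7}\right)\right) = -2 + \frac{7}{2} \cdot \frac{3}{7} = -2 + \frac{3}{2} = - \frac{1}{2} \approx -0.5$)
$u + 303 = - \frac{1}{2} + 303 = \frac{605}{2}$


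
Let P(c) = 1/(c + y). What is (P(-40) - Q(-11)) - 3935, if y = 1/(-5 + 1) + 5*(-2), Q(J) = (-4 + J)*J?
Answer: -824104/201 ≈ -4100.0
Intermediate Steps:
Q(J) = J*(-4 + J)
y = -41/4 (y = 1/(-4) - 10 = -¼ - 10 = -41/4 ≈ -10.250)
P(c) = 1/(-41/4 + c) (P(c) = 1/(c - 41/4) = 1/(-41/4 + c))
(P(-40) - Q(-11)) - 3935 = (4/(-41 + 4*(-40)) - (-11)*(-4 - 11)) - 3935 = (4/(-41 - 160) - (-11)*(-15)) - 3935 = (4/(-201) - 1*165) - 3935 = (4*(-1/201) - 165) - 3935 = (-4/201 - 165) - 3935 = -33169/201 - 3935 = -824104/201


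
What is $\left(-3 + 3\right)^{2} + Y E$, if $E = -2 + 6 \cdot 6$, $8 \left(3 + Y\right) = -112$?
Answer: $-578$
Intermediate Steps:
$Y = -17$ ($Y = -3 + \frac{1}{8} \left(-112\right) = -3 - 14 = -17$)
$E = 34$ ($E = -2 + 36 = 34$)
$\left(-3 + 3\right)^{2} + Y E = \left(-3 + 3\right)^{2} - 578 = 0^{2} - 578 = 0 - 578 = -578$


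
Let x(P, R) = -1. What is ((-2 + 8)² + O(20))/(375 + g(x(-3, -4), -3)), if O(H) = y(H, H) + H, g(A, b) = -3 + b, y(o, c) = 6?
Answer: 62/369 ≈ 0.16802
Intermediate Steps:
O(H) = 6 + H
((-2 + 8)² + O(20))/(375 + g(x(-3, -4), -3)) = ((-2 + 8)² + (6 + 20))/(375 + (-3 - 3)) = (6² + 26)/(375 - 6) = (36 + 26)/369 = 62*(1/369) = 62/369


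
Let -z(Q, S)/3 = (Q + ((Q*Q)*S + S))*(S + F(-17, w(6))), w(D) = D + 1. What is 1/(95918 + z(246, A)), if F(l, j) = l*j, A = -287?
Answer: -1/21154290076 ≈ -4.7272e-11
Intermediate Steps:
w(D) = 1 + D
F(l, j) = j*l
z(Q, S) = -3*(-119 + S)*(Q + S + S*Q**2) (z(Q, S) = -3*(Q + ((Q*Q)*S + S))*(S + (1 + 6)*(-17)) = -3*(Q + (Q**2*S + S))*(S + 7*(-17)) = -3*(Q + (S*Q**2 + S))*(S - 119) = -3*(Q + (S + S*Q**2))*(-119 + S) = -3*(Q + S + S*Q**2)*(-119 + S) = -3*(-119 + S)*(Q + S + S*Q**2))
1/(95918 + z(246, A)) = 1/(95918 + (-3*(-287)**2 + 357*246 + 357*(-287) - 3*246*(-287) - 3*246**2*(-287)**2 + 357*(-287)*246**2)) = 1/(95918 + (-3*82369 + 87822 - 102459 + 211806 - 3*60516*82369 + 357*(-287)*60516)) = 1/(95918 + (-247107 + 87822 - 102459 + 211806 - 14953927212 - 6200408844)) = 1/(95918 - 21154385994) = 1/(-21154290076) = -1/21154290076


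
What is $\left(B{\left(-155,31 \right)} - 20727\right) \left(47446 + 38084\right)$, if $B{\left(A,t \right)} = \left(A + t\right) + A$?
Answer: $-1796643180$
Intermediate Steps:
$B{\left(A,t \right)} = t + 2 A$
$\left(B{\left(-155,31 \right)} - 20727\right) \left(47446 + 38084\right) = \left(\left(31 + 2 \left(-155\right)\right) - 20727\right) \left(47446 + 38084\right) = \left(\left(31 - 310\right) - 20727\right) 85530 = \left(-279 - 20727\right) 85530 = \left(-21006\right) 85530 = -1796643180$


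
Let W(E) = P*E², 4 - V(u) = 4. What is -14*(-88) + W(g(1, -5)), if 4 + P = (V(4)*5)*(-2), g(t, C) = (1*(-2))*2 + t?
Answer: 1196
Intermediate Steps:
V(u) = 0 (V(u) = 4 - 1*4 = 4 - 4 = 0)
g(t, C) = -4 + t (g(t, C) = -2*2 + t = -4 + t)
P = -4 (P = -4 + (0*5)*(-2) = -4 + 0*(-2) = -4 + 0 = -4)
W(E) = -4*E²
-14*(-88) + W(g(1, -5)) = -14*(-88) - 4*(-4 + 1)² = 1232 - 4*(-3)² = 1232 - 4*9 = 1232 - 36 = 1196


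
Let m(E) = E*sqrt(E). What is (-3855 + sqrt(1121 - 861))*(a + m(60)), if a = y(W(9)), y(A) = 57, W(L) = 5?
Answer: -3*(19 + 40*sqrt(15))*(3855 - 2*sqrt(65)) ≈ -2.0030e+6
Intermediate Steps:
a = 57
m(E) = E**(3/2)
(-3855 + sqrt(1121 - 861))*(a + m(60)) = (-3855 + sqrt(1121 - 861))*(57 + 60**(3/2)) = (-3855 + sqrt(260))*(57 + 120*sqrt(15)) = (-3855 + 2*sqrt(65))*(57 + 120*sqrt(15))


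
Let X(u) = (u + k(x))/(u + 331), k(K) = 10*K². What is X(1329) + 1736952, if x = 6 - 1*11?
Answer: 2883341899/1660 ≈ 1.7370e+6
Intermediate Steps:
x = -5 (x = 6 - 11 = -5)
X(u) = (250 + u)/(331 + u) (X(u) = (u + 10*(-5)²)/(u + 331) = (u + 10*25)/(331 + u) = (u + 250)/(331 + u) = (250 + u)/(331 + u))
X(1329) + 1736952 = (250 + 1329)/(331 + 1329) + 1736952 = 1579/1660 + 1736952 = 2883341899/1660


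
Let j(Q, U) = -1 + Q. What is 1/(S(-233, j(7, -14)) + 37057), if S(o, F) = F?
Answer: 1/37063 ≈ 2.6981e-5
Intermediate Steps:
1/(S(-233, j(7, -14)) + 37057) = 1/((-1 + 7) + 37057) = 1/(6 + 37057) = 1/37063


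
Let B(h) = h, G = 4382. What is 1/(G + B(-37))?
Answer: 1/4345 ≈ 0.00023015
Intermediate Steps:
1/(G + B(-37)) = 1/(4382 - 37) = 1/4345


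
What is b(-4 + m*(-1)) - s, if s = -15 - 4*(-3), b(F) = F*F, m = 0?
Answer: 19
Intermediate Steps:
b(F) = F**2
s = -3 (s = -15 + 12 = -3)
b(-4 + m*(-1)) - s = (-4 + 0*(-1))**2 - 1*(-3) = (-4 + 0)**2 + 3 = (-4)**2 + 3 = 16 + 3 = 19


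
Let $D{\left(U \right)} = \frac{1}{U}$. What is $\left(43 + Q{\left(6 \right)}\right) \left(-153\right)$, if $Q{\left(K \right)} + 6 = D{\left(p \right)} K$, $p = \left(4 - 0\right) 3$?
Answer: $- \frac{11475}{2} \approx -5737.5$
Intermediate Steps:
$p = 12$ ($p = \left(4 + 0\right) 3 = 4 \cdot 3 = 12$)
$Q{\left(K \right)} = -6 + \frac{K}{12}$
$\left(43 + Q{\left(6 \right)}\right) \left(-153\right) = \left(43 + \left(-6 + \frac{1}{12} \cdot 6\right)\right) \left(-153\right) = \left(43 + \left(-6 + \frac{1}{2}\right)\right) \left(-153\right) = \left(43 - \frac{11}{2}\right) \left(-153\right) = \frac{75}{2} \left(-153\right) = - \frac{11475}{2}$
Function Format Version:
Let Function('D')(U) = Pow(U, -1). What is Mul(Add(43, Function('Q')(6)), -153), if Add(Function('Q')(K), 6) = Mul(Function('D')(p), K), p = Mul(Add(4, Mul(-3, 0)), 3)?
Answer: Rational(-11475, 2) ≈ -5737.5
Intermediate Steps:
p = 12 (p = Mul(Add(4, 0), 3) = Mul(4, 3) = 12)
Function('Q')(K) = Add(-6, Mul(Rational(1, 12), K)) (Function('Q')(K) = Add(-6, Mul(Pow(12, -1), K)) = Add(-6, Mul(Rational(1, 12), K)))
Mul(Add(43, Function('Q')(6)), -153) = Mul(Add(43, Add(-6, Mul(Rational(1, 12), 6))), -153) = Mul(Add(43, Add(-6, Rational(1, 2))), -153) = Mul(Add(43, Rational(-11, 2)), -153) = Mul(Rational(75, 2), -153) = Rational(-11475, 2)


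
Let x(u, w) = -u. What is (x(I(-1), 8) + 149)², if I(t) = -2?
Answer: 22801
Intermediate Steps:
(x(I(-1), 8) + 149)² = (-1*(-2) + 149)² = (2 + 149)² = 151² = 22801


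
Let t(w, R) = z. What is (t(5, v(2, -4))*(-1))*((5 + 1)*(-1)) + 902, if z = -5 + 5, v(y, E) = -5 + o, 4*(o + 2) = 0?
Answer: 902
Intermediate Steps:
o = -2 (o = -2 + (1/4)*0 = -2 + 0 = -2)
v(y, E) = -7 (v(y, E) = -5 - 2 = -7)
z = 0
t(w, R) = 0
(t(5, v(2, -4))*(-1))*((5 + 1)*(-1)) + 902 = (0*(-1))*((5 + 1)*(-1)) + 902 = 0*(6*(-1)) + 902 = 0*(-6) + 902 = 0 + 902 = 902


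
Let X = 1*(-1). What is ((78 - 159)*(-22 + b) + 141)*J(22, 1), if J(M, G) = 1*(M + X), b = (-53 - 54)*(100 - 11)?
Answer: 16239006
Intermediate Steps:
b = -9523 (b = -107*89 = -9523)
X = -1
J(M, G) = -1 + M (J(M, G) = 1*(M - 1) = 1*(-1 + M) = -1 + M)
((78 - 159)*(-22 + b) + 141)*J(22, 1) = ((78 - 159)*(-22 - 9523) + 141)*(-1 + 22) = (-81*(-9545) + 141)*21 = (773145 + 141)*21 = 773286*21 = 16239006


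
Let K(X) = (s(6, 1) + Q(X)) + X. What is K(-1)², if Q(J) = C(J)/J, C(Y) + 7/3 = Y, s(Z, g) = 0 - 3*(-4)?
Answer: 1849/9 ≈ 205.44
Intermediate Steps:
s(Z, g) = 12 (s(Z, g) = 0 + 12 = 12)
C(Y) = -7/3 + Y
Q(J) = (-7/3 + J)/J
K(X) = 12 + X + (-7/3 + X)/X (K(X) = (12 + (-7/3 + X)/X) + X = 12 + X + (-7/3 + X)/X)
K(-1)² = (13 - 1 - 7/3/(-1))² = (13 - 1 - 7/3*(-1))² = (13 - 1 + 7/3)² = (43/3)² = 1849/9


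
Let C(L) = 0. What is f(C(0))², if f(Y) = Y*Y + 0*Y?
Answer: 0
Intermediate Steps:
f(Y) = Y² (f(Y) = Y² + 0 = Y²)
f(C(0))² = (0²)² = 0² = 0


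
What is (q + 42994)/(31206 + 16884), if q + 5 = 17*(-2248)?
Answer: 1591/16030 ≈ 0.099251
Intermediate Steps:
q = -38221 (q = -5 + 17*(-2248) = -5 - 38216 = -38221)
(q + 42994)/(31206 + 16884) = (-38221 + 42994)/(31206 + 16884) = 4773/48090 = 4773*(1/48090) = 1591/16030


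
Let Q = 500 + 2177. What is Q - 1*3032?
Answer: -355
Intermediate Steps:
Q = 2677
Q - 1*3032 = 2677 - 1*3032 = 2677 - 3032 = -355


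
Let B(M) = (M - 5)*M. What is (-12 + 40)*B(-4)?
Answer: 1008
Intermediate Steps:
B(M) = M*(-5 + M) (B(M) = (-5 + M)*M = M*(-5 + M))
(-12 + 40)*B(-4) = (-12 + 40)*(-4*(-5 - 4)) = 28*(-4*(-9)) = 28*36 = 1008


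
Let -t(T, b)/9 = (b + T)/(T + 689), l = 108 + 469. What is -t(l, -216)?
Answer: 1083/422 ≈ 2.5663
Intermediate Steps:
l = 577
t(T, b) = -9*(T + b)/(689 + T) (t(T, b) = -9*(b + T)/(T + 689) = -9*(T + b)/(689 + T))
-t(l, -216) = -9*(-1*577 - 1*(-216))/(689 + 577) = -9*(-577 + 216)/1266 = -9*(-361)/1266 = -1*(-1083/422) = 1083/422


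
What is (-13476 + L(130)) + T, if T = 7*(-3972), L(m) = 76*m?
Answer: -31400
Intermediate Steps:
T = -27804
(-13476 + L(130)) + T = (-13476 + 76*130) - 27804 = (-13476 + 9880) - 27804 = -3596 - 27804 = -31400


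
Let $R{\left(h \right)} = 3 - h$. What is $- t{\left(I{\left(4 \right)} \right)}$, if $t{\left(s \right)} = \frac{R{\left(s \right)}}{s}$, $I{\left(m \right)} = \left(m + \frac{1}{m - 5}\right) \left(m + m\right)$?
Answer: $\frac{7}{8} \approx 0.875$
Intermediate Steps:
$I{\left(m \right)} = 2 m \left(m + \frac{1}{-5 + m}\right)$ ($I{\left(m \right)} = \left(m + \frac{1}{-5 + m}\right) 2 m = 2 m \left(m + \frac{1}{-5 + m}\right)$)
$t{\left(s \right)} = \frac{3 - s}{s}$
$- t{\left(I{\left(4 \right)} \right)} = - \frac{3 - 2 \cdot 4 \frac{1}{-5 + 4} \left(1 + 4^{2} - 20\right)}{2 \cdot 4 \frac{1}{-5 + 4} \left(1 + 4^{2} - 20\right)} = - \frac{3 - 2 \cdot 4 \frac{1}{-1} \left(1 + 16 - 20\right)}{2 \cdot 4 \frac{1}{-1} \left(1 + 16 - 20\right)} = - \frac{3 - 2 \cdot 4 \left(-1\right) \left(-3\right)}{2 \cdot 4 \left(-1\right) \left(-3\right)} = - \frac{3 - 24}{24} = - \frac{-21}{24} = \left(-1\right) \left(- \frac{7}{8}\right) = \frac{7}{8}$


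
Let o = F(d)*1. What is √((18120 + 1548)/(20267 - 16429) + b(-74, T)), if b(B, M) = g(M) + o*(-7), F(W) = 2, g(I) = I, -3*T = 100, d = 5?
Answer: 2*I*√349731993/5757 ≈ 6.4968*I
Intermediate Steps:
T = -100/3 (T = -⅓*100 = -100/3 ≈ -33.333)
o = 2 (o = 2*1 = 2)
b(B, M) = -14 + M (b(B, M) = M + 2*(-7) = M - 14 = -14 + M)
√((18120 + 1548)/(20267 - 16429) + b(-74, T)) = √((18120 + 1548)/(20267 - 16429) + (-14 - 100/3)) = √(19668/3838 - 142/3) = √(19668*(1/3838) - 142/3) = √(9834/1919 - 142/3) = √(-242996/5757) = 2*I*√349731993/5757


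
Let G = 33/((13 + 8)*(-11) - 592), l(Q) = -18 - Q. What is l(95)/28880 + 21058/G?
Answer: -500511601649/953040 ≈ -5.2517e+5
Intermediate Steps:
G = -33/823 (G = 33/(21*(-11) - 592) = 33/(-231 - 592) = 33/(-823) = 33*(-1/823) = -33/823 ≈ -0.040097)
l(95)/28880 + 21058/G = (-18 - 1*95)/28880 + 21058/(-33/823) = (-18 - 95)*(1/28880) + 21058*(-823/33) = -113*1/28880 - 17330734/33 = -113/28880 - 17330734/33 = -500511601649/953040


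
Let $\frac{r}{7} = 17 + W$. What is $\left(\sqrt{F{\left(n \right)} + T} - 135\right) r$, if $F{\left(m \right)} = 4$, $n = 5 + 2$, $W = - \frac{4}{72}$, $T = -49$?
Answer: $- \frac{32025}{2} + \frac{2135 i \sqrt{5}}{6} \approx -16013.0 + 795.67 i$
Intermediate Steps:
$W = - \frac{1}{18}$ ($W = \left(-4\right) \frac{1}{72} = - \frac{1}{18} \approx -0.055556$)
$n = 7$
$r = \frac{2135}{18}$ ($r = 7 \left(17 - \frac{1}{18}\right) = 7 \cdot \frac{305}{18} = \frac{2135}{18} \approx 118.61$)
$\left(\sqrt{F{\left(n \right)} + T} - 135\right) r = \left(\sqrt{4 - 49} - 135\right) \frac{2135}{18} = \left(\sqrt{-45} - 135\right) \frac{2135}{18} = \left(3 i \sqrt{5} - 135\right) \frac{2135}{18} = \left(-135 + 3 i \sqrt{5}\right) \frac{2135}{18} = - \frac{32025}{2} + \frac{2135 i \sqrt{5}}{6}$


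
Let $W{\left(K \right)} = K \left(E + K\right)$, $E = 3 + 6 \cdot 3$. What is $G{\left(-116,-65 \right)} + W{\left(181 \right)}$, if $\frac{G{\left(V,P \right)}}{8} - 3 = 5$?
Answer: $36626$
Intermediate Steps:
$E = 21$ ($E = 3 + 18 = 21$)
$W{\left(K \right)} = K \left(21 + K\right)$
$G{\left(V,P \right)} = 64$ ($G{\left(V,P \right)} = 24 + 8 \cdot 5 = 24 + 40 = 64$)
$G{\left(-116,-65 \right)} + W{\left(181 \right)} = 64 + 181 \left(21 + 181\right) = 64 + 181 \cdot 202 = 64 + 36562 = 36626$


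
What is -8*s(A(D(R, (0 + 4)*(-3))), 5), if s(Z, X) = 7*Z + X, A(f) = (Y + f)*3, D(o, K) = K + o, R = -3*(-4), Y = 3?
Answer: -544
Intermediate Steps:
R = 12
A(f) = 9 + 3*f (A(f) = (3 + f)*3 = 9 + 3*f)
s(Z, X) = X + 7*Z
-8*s(A(D(R, (0 + 4)*(-3))), 5) = -8*(5 + 7*(9 + 3*((0 + 4)*(-3) + 12))) = -8*(5 + 7*(9 + 3*(4*(-3) + 12))) = -8*(5 + 7*(9 + 3*(-12 + 12))) = -8*(5 + 7*(9 + 3*0)) = -8*(5 + 7*(9 + 0)) = -8*(5 + 7*9) = -8*(5 + 63) = -8*68 = -544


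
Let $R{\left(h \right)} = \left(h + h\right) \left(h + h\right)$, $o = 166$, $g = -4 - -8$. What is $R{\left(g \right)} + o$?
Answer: $230$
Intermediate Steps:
$g = 4$ ($g = -4 + 8 = 4$)
$R{\left(h \right)} = 4 h^{2}$ ($R{\left(h \right)} = 2 h 2 h = 4 h^{2}$)
$R{\left(g \right)} + o = 4 \cdot 4^{2} + 166 = 4 \cdot 16 + 166 = 64 + 166 = 230$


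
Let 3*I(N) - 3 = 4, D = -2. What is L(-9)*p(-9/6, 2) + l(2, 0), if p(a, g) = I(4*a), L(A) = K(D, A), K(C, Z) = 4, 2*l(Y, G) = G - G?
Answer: 28/3 ≈ 9.3333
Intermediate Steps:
l(Y, G) = 0 (l(Y, G) = (G - G)/2 = (½)*0 = 0)
L(A) = 4
I(N) = 7/3 (I(N) = 1 + (⅓)*4 = 1 + 4/3 = 7/3)
p(a, g) = 7/3
L(-9)*p(-9/6, 2) + l(2, 0) = 4*(7/3) + 0 = 28/3 + 0 = 28/3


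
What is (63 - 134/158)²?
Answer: 24108100/6241 ≈ 3862.9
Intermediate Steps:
(63 - 134/158)² = (63 - 134*1/158)² = (63 - 67/79)² = (4910/79)² = 24108100/6241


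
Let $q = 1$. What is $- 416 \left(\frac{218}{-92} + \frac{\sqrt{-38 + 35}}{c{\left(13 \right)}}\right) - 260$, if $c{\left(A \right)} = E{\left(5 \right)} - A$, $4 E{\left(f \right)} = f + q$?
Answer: $\frac{16692}{23} + \frac{832 i \sqrt{3}}{23} \approx 725.74 + 62.655 i$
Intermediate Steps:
$E{\left(f \right)} = \frac{1}{4} + \frac{f}{4}$ ($E{\left(f \right)} = \frac{f + 1}{4} = \frac{1 + f}{4} = \frac{1}{4} + \frac{f}{4}$)
$c{\left(A \right)} = \frac{3}{2} - A$ ($c{\left(A \right)} = \left(\frac{1}{4} + \frac{1}{4} \cdot 5\right) - A = \left(\frac{1}{4} + \frac{5}{4}\right) - A = \frac{3}{2} - A$)
$- 416 \left(\frac{218}{-92} + \frac{\sqrt{-38 + 35}}{c{\left(13 \right)}}\right) - 260 = - 416 \left(\frac{218}{-92} + \frac{\sqrt{-38 + 35}}{\frac{3}{2} - 13}\right) - 260 = - 416 \left(218 \left(- \frac{1}{92}\right) + \frac{\sqrt{-3}}{\frac{3}{2} - 13}\right) - 260 = - 416 \left(- \frac{109}{46} + \frac{i \sqrt{3}}{- \frac{23}{2}}\right) - 260 = - 416 \left(- \frac{109}{46} + i \sqrt{3} \left(- \frac{2}{23}\right)\right) - 260 = - 416 \left(- \frac{109}{46} - \frac{2 i \sqrt{3}}{23}\right) - 260 = \left(\frac{22672}{23} + \frac{832 i \sqrt{3}}{23}\right) - 260 = \frac{16692}{23} + \frac{832 i \sqrt{3}}{23}$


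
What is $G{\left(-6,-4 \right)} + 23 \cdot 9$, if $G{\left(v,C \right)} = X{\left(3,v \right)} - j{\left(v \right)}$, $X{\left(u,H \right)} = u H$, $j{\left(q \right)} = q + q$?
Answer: $201$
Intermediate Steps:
$j{\left(q \right)} = 2 q$
$X{\left(u,H \right)} = H u$
$G{\left(v,C \right)} = v$ ($G{\left(v,C \right)} = v 3 - 2 v = 3 v - 2 v = v$)
$G{\left(-6,-4 \right)} + 23 \cdot 9 = -6 + 23 \cdot 9 = -6 + 207 = 201$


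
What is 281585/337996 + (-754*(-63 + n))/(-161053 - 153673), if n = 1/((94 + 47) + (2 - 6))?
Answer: 4970941902675/7286764843076 ≈ 0.68219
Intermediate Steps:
n = 1/137 (n = 1/(141 - 4) = 1/137 ≈ 0.0072993)
281585/337996 + (-754*(-63 + n))/(-161053 - 153673) = 281585/337996 + (-754*(-63 + 1/137))/(-161053 - 153673) = 281585*(1/337996) - 754*(-8630/137)/(-314726) = 281585/337996 + (6507020/137)*(-1/314726) = 281585/337996 - 3253510/21558731 = 4970941902675/7286764843076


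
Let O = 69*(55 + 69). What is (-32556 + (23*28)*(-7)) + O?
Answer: -28508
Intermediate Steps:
O = 8556 (O = 69*124 = 8556)
(-32556 + (23*28)*(-7)) + O = (-32556 + (23*28)*(-7)) + 8556 = (-32556 + 644*(-7)) + 8556 = (-32556 - 4508) + 8556 = -37064 + 8556 = -28508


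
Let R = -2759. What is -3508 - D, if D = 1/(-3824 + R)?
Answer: -23093163/6583 ≈ -3508.0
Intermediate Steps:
D = -1/6583 (D = 1/(-3824 - 2759) = 1/(-6583) = -1/6583 ≈ -0.00015191)
-3508 - D = -3508 - 1*(-1/6583) = -3508 + 1/6583 = -23093163/6583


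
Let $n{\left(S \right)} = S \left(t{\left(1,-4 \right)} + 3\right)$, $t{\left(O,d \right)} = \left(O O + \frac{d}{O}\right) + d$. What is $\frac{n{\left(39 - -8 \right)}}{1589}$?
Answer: $- \frac{188}{1589} \approx -0.11831$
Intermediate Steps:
$t{\left(O,d \right)} = d + O^{2} + \frac{d}{O}$ ($t{\left(O,d \right)} = \left(O^{2} + \frac{d}{O}\right) + d = d + O^{2} + \frac{d}{O}$)
$n{\left(S \right)} = - 4 S$ ($n{\left(S \right)} = S \left(\left(-4 + 1^{2} - \frac{4}{1}\right) + 3\right) = S \left(\left(-4 + 1 - 4\right) + 3\right) = S \left(-7 + 3\right) = S \left(-4\right) = - 4 S$)
$\frac{n{\left(39 - -8 \right)}}{1589} = \frac{\left(-4\right) \left(39 - -8\right)}{1589} = - 4 \left(39 + 8\right) \frac{1}{1589} = \left(-4\right) 47 \cdot \frac{1}{1589} = \left(-188\right) \frac{1}{1589} = - \frac{188}{1589}$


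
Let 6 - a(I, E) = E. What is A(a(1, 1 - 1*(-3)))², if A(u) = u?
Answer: 4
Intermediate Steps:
a(I, E) = 6 - E
A(a(1, 1 - 1*(-3)))² = (6 - (1 - 1*(-3)))² = (6 - (1 + 3))² = (6 - 1*4)² = (6 - 4)² = 2² = 4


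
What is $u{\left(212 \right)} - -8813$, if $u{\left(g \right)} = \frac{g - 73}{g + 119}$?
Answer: $\frac{2917242}{331} \approx 8813.4$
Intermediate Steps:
$u{\left(g \right)} = \frac{-73 + g}{119 + g}$ ($u{\left(g \right)} = \frac{g - 73}{119 + g} = \frac{-73 + g}{119 + g}$)
$u{\left(212 \right)} - -8813 = \frac{-73 + 212}{119 + 212} - -8813 = \frac{1}{331} \cdot 139 + 8813 = \frac{139}{331} + 8813 = \frac{2917242}{331}$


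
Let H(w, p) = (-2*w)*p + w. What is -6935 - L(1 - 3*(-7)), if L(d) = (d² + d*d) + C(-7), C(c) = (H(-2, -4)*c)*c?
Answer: -7021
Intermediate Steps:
H(w, p) = w - 2*p*w (H(w, p) = -2*p*w + w = w - 2*p*w)
C(c) = -18*c² (C(c) = ((-2*(1 - 2*(-4)))*c)*c = ((-2*(1 + 8))*c)*c = ((-2*9)*c)*c = (-18*c)*c = -18*c²)
L(d) = -882 + 2*d² (L(d) = (d² + d*d) - 18*(-7)² = (d² + d²) - 18*49 = 2*d² - 882 = -882 + 2*d²)
-6935 - L(1 - 3*(-7)) = -6935 - (-882 + 2*(1 - 3*(-7))²) = -6935 - (-882 + 2*(1 + 21)²) = -6935 - (-882 + 2*22²) = -6935 - (-882 + 2*484) = -6935 - (-882 + 968) = -6935 - 1*86 = -6935 - 86 = -7021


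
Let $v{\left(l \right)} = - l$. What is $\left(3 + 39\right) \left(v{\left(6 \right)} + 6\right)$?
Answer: $0$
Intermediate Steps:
$\left(3 + 39\right) \left(v{\left(6 \right)} + 6\right) = \left(3 + 39\right) \left(\left(-1\right) 6 + 6\right) = 42 \left(-6 + 6\right) = 42 \cdot 0 = 0$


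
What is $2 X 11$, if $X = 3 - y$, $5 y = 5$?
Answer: $44$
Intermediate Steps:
$y = 1$ ($y = \frac{1}{5} \cdot 5 = 1$)
$X = 2$ ($X = 3 - 1 = 2$)
$2 X 11 = 2 \cdot 2 \cdot 11 = 4 \cdot 11 = 44$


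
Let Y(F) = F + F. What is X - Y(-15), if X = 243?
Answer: 273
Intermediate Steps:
Y(F) = 2*F
X - Y(-15) = 243 - 2*(-15) = 243 - 1*(-30) = 243 + 30 = 273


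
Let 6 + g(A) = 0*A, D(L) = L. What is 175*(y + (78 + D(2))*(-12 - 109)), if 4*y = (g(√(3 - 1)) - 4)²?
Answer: -1689625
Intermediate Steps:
g(A) = -6 (g(A) = -6 + 0*A = -6 + 0 = -6)
y = 25 (y = (-6 - 4)²/4 = (¼)*(-10)² = (¼)*100 = 25)
175*(y + (78 + D(2))*(-12 - 109)) = 175*(25 + (78 + 2)*(-12 - 109)) = 175*(25 + 80*(-121)) = 175*(25 - 9680) = 175*(-9655) = -1689625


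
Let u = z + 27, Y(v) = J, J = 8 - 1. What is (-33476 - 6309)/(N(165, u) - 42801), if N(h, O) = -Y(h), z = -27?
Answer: 39785/42808 ≈ 0.92938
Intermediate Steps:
J = 7
Y(v) = 7
u = 0 (u = -27 + 27 = 0)
N(h, O) = -7 (N(h, O) = -1*7 = -7)
(-33476 - 6309)/(N(165, u) - 42801) = (-33476 - 6309)/(-7 - 42801) = -39785/(-42808) = -39785*(-1/42808) = 39785/42808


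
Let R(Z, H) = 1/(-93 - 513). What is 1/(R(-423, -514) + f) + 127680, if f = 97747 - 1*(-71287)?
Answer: 13078850111646/102434603 ≈ 1.2768e+5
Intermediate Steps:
f = 169034 (f = 97747 + 71287 = 169034)
R(Z, H) = -1/606 (R(Z, H) = 1/(-606) = -1/606)
1/(R(-423, -514) + f) + 127680 = 1/(-1/606 + 169034) + 127680 = 1/(102434603/606) + 127680 = 606/102434603 + 127680 = 13078850111646/102434603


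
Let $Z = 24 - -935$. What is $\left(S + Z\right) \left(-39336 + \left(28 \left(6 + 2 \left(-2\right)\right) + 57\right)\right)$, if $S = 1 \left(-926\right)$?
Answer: $-1294359$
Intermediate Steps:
$Z = 959$ ($Z = 24 + 935 = 959$)
$S = -926$
$\left(S + Z\right) \left(-39336 + \left(28 \left(6 + 2 \left(-2\right)\right) + 57\right)\right) = \left(-926 + 959\right) \left(-39336 + \left(28 \left(6 + 2 \left(-2\right)\right) + 57\right)\right) = 33 \left(-39336 + \left(28 \left(6 - 4\right) + 57\right)\right) = 33 \left(-39336 + \left(28 \cdot 2 + 57\right)\right) = 33 \left(-39336 + \left(56 + 57\right)\right) = 33 \left(-39336 + 113\right) = 33 \left(-39223\right) = -1294359$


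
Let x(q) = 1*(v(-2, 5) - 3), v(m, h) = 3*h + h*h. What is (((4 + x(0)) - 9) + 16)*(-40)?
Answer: -1920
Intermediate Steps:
v(m, h) = h**2 + 3*h (v(m, h) = 3*h + h**2 = h**2 + 3*h)
x(q) = 37 (x(q) = 1*(5*(3 + 5) - 3) = 1*(5*8 - 3) = 1*(40 - 3) = 1*37 = 37)
(((4 + x(0)) - 9) + 16)*(-40) = (((4 + 37) - 9) + 16)*(-40) = ((41 - 9) + 16)*(-40) = (32 + 16)*(-40) = 48*(-40) = -1920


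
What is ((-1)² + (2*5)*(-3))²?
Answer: 841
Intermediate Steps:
((-1)² + (2*5)*(-3))² = (1 + 10*(-3))² = (1 - 30)² = (-29)² = 841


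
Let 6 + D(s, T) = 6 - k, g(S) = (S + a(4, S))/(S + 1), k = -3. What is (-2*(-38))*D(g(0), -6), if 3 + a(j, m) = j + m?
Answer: 228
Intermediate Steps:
a(j, m) = -3 + j + m (a(j, m) = -3 + (j + m) = -3 + j + m)
g(S) = (1 + 2*S)/(1 + S) (g(S) = (S + (-3 + 4 + S))/(S + 1) = (S + (1 + S))/(1 + S) = (1 + 2*S)/(1 + S))
D(s, T) = 3 (D(s, T) = -6 + (6 - 1*(-3)) = -6 + (6 + 3) = -6 + 9 = 3)
(-2*(-38))*D(g(0), -6) = -2*(-38)*3 = 76*3 = 228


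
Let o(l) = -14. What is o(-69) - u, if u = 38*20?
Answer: -774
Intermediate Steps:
u = 760
o(-69) - u = -14 - 1*760 = -14 - 760 = -774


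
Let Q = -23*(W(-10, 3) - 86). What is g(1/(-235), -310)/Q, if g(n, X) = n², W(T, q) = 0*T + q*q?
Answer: 1/97803475 ≈ 1.0225e-8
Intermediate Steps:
W(T, q) = q² (W(T, q) = 0 + q² = q²)
Q = 1771 (Q = -23*(3² - 86) = -23*(9 - 86) = -23*(-77) = 1771)
g(1/(-235), -310)/Q = (1/(-235))²/1771 = (-1/235)²*(1/1771) = (1/55225)*(1/1771) = 1/97803475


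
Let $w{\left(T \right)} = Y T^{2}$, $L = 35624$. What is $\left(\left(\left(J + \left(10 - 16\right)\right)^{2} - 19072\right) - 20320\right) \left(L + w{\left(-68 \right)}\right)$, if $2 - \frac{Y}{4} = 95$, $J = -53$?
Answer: $60492223144$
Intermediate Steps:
$Y = -372$ ($Y = 8 - 380 = -372$)
$w{\left(T \right)} = - 372 T^{2}$
$\left(\left(\left(J + \left(10 - 16\right)\right)^{2} - 19072\right) - 20320\right) \left(L + w{\left(-68 \right)}\right) = \left(\left(\left(-53 + \left(10 - 16\right)\right)^{2} - 19072\right) - 20320\right) \left(35624 - 372 \left(-68\right)^{2}\right) = \left(\left(\left(-53 + \left(10 - 16\right)\right)^{2} - 19072\right) - 20320\right) \left(35624 - 1720128\right) = \left(\left(\left(-53 - 6\right)^{2} - 19072\right) - 20320\right) \left(35624 - 1720128\right) = \left(\left(\left(-59\right)^{2} - 19072\right) - 20320\right) \left(-1684504\right) = \left(\left(3481 - 19072\right) - 20320\right) \left(-1684504\right) = \left(-15591 - 20320\right) \left(-1684504\right) = \left(-35911\right) \left(-1684504\right) = 60492223144$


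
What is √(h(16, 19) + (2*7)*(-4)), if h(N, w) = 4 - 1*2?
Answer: 3*I*√6 ≈ 7.3485*I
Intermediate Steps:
h(N, w) = 2 (h(N, w) = 4 - 2 = 2)
√(h(16, 19) + (2*7)*(-4)) = √(2 + (2*7)*(-4)) = √(2 + 14*(-4)) = √(2 - 56) = √(-54) = 3*I*√6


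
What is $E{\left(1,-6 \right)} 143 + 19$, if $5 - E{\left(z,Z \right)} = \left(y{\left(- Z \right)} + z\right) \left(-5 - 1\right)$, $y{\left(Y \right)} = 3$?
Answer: $4166$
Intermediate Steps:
$E{\left(z,Z \right)} = 23 + 6 z$ ($E{\left(z,Z \right)} = 5 - \left(3 + z\right) \left(-5 - 1\right) = 5 - \left(3 + z\right) \left(-6\right) = 5 - \left(-18 - 6 z\right) = 5 + \left(18 + 6 z\right) = 23 + 6 z$)
$E{\left(1,-6 \right)} 143 + 19 = \left(23 + 6 \cdot 1\right) 143 + 19 = \left(23 + 6\right) 143 + 19 = 29 \cdot 143 + 19 = 4147 + 19 = 4166$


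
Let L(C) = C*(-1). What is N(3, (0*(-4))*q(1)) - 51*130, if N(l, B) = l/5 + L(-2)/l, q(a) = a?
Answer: -99431/15 ≈ -6628.7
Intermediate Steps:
L(C) = -C
N(l, B) = 2/l + l/5 (N(l, B) = l/5 + (-1*(-2))/l = l*(1/5) + 2/l = l/5 + 2/l = 2/l + l/5)
N(3, (0*(-4))*q(1)) - 51*130 = (2/3 + (1/5)*3) - 51*130 = (2*(1/3) + 3/5) - 6630 = (2/3 + 3/5) - 6630 = 19/15 - 6630 = -99431/15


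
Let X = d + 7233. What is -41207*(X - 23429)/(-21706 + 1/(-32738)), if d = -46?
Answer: -7303674223124/236870343 ≈ -30834.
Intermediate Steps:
X = 7187 (X = -46 + 7233 = 7187)
-41207*(X - 23429)/(-21706 + 1/(-32738)) = -41207*(7187 - 23429)/(-21706 + 1/(-32738)) = -41207*(-16242/(-21706 - 1/32738)) = -41207/((-710611029/32738*(-1/16242))) = -41207/236870343/177243532 = -41207*177243532/236870343 = -7303674223124/236870343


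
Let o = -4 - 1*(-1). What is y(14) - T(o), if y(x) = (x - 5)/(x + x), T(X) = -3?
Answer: 93/28 ≈ 3.3214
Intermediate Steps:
o = -3 (o = -4 + 1 = -3)
y(x) = (-5 + x)/(2*x) (y(x) = (-5 + x)/((2*x)) = (-5 + x)*(1/(2*x)) = (-5 + x)/(2*x))
y(14) - T(o) = (1/2)*(-5 + 14)/14 - 1*(-3) = (1/2)*(1/14)*9 + 3 = 9/28 + 3 = 93/28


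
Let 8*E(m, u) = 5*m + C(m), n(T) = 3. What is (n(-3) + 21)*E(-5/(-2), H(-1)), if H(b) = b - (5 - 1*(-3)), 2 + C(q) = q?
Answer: 39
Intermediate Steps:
C(q) = -2 + q
H(b) = -8 + b (H(b) = b - (5 + 3) = b - 1*8 = b - 8 = -8 + b)
E(m, u) = -¼ + 3*m/4 (E(m, u) = (5*m + (-2 + m))/8 = (-2 + 6*m)/8 = -¼ + 3*m/4)
(n(-3) + 21)*E(-5/(-2), H(-1)) = (3 + 21)*(-¼ + 3*(-5/(-2))/4) = 24*(-¼ + 3*(-5*(-½))/4) = 24*(-¼ + (¾)*(5/2)) = 24*(-¼ + 15/8) = 24*(13/8) = 39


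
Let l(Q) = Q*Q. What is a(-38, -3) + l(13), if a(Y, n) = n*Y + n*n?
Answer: 292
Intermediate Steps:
l(Q) = Q²
a(Y, n) = n² + Y*n (a(Y, n) = Y*n + n² = n² + Y*n)
a(-38, -3) + l(13) = -3*(-38 - 3) + 13² = -3*(-41) + 169 = 123 + 169 = 292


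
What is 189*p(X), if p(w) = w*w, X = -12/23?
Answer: 27216/529 ≈ 51.448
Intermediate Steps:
X = -12/23 (X = -12*1/23 = -12/23 ≈ -0.52174)
p(w) = w**2
189*p(X) = 189*(-12/23)**2 = 189*(144/529) = 27216/529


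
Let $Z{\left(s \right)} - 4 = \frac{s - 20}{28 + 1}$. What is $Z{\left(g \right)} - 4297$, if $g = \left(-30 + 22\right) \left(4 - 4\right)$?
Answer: $- \frac{124517}{29} \approx -4293.7$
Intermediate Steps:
$g = 0$ ($g = \left(-8\right) 0 = 0$)
$Z{\left(s \right)} = \frac{96}{29} + \frac{s}{29}$ ($Z{\left(s \right)} = 4 + \frac{s - 20}{28 + 1} = 4 + \frac{-20 + s}{29} = 4 + \left(-20 + s\right) \frac{1}{29} = 4 + \left(- \frac{20}{29} + \frac{s}{29}\right) = \frac{96}{29} + \frac{s}{29}$)
$Z{\left(g \right)} - 4297 = \left(\frac{96}{29} + \frac{1}{29} \cdot 0\right) - 4297 = \left(\frac{96}{29} + 0\right) - 4297 = \frac{96}{29} - 4297 = - \frac{124517}{29}$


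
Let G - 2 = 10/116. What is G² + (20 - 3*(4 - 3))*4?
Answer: 243393/3364 ≈ 72.352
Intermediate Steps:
G = 121/58 (G = 2 + 10/116 = 2 + 10*(1/116) = 2 + 5/58 = 121/58 ≈ 2.0862)
G² + (20 - 3*(4 - 3))*4 = (121/58)² + (20 - 3*(4 - 3))*4 = 14641/3364 + (20 - 3*1)*4 = 14641/3364 + (20 - 3)*4 = 14641/3364 + 17*4 = 14641/3364 + 68 = 243393/3364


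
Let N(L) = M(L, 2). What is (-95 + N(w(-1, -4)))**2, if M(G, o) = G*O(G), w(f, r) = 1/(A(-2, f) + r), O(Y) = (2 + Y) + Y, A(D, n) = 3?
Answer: 9025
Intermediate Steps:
O(Y) = 2 + 2*Y
w(f, r) = 1/(3 + r)
M(G, o) = G*(2 + 2*G)
N(L) = 2*L*(1 + L)
(-95 + N(w(-1, -4)))**2 = (-95 + 2*(1 + 1/(3 - 4))/(3 - 4))**2 = (-95 + 2*(1 + 1/(-1))/(-1))**2 = (-95 + 2*(-1)*(1 - 1))**2 = (-95 + 2*(-1)*0)**2 = (-95 + 0)**2 = (-95)**2 = 9025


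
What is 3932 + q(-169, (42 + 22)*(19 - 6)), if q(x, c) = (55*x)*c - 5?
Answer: -7729513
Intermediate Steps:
q(x, c) = -5 + 55*c*x (q(x, c) = 55*c*x - 5 = -5 + 55*c*x)
3932 + q(-169, (42 + 22)*(19 - 6)) = 3932 + (-5 + 55*((42 + 22)*(19 - 6))*(-169)) = 3932 + (-5 + 55*(64*13)*(-169)) = 3932 + (-5 + 55*832*(-169)) = 3932 + (-5 - 7733440) = 3932 - 7733445 = -7729513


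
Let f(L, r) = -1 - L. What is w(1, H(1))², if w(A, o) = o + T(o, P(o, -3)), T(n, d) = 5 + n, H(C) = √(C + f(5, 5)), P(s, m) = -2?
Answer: 5 + 20*I*√5 ≈ 5.0 + 44.721*I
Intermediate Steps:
H(C) = √(-6 + C) (H(C) = √(C + (-1 - 1*5)) = √(C + (-1 - 5)) = √(C - 6) = √(-6 + C))
w(A, o) = 5 + 2*o (w(A, o) = o + (5 + o) = 5 + 2*o)
w(1, H(1))² = (5 + 2*√(-6 + 1))² = (5 + 2*√(-5))² = (5 + 2*(I*√5))² = (5 + 2*I*√5)²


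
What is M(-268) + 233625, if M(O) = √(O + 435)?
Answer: 233625 + √167 ≈ 2.3364e+5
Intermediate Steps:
M(O) = √(435 + O)
M(-268) + 233625 = √(435 - 268) + 233625 = √167 + 233625 = 233625 + √167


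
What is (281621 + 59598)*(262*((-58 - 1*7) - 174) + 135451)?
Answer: 24852003427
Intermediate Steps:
(281621 + 59598)*(262*((-58 - 1*7) - 174) + 135451) = 341219*(262*((-58 - 7) - 174) + 135451) = 341219*(262*(-65 - 174) + 135451) = 341219*(262*(-239) + 135451) = 341219*(-62618 + 135451) = 341219*72833 = 24852003427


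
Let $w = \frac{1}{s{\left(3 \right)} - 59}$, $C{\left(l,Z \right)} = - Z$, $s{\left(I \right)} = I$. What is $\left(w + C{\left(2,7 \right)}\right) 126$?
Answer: $- \frac{3537}{4} \approx -884.25$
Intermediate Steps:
$w = - \frac{1}{56}$ ($w = \frac{1}{3 - 59} = \frac{1}{-56} = - \frac{1}{56} \approx -0.017857$)
$\left(w + C{\left(2,7 \right)}\right) 126 = \left(- \frac{1}{56} - 7\right) 126 = \left(- \frac{393}{56}\right) 126 = - \frac{3537}{4}$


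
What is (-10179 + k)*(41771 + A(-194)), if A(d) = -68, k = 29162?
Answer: 791648049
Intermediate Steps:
(-10179 + k)*(41771 + A(-194)) = (-10179 + 29162)*(41771 - 68) = 18983*41703 = 791648049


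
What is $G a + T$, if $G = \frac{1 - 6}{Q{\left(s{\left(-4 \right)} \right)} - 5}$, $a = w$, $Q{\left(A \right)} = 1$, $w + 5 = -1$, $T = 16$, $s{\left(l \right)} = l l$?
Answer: $\frac{17}{2} \approx 8.5$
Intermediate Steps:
$s{\left(l \right)} = l^{2}$
$w = -6$ ($w = -5 - 1 = -6$)
$a = -6$
$G = \frac{5}{4}$ ($G = \frac{1 - 6}{1 - 5} = - \frac{5}{-4} = \left(-5\right) \left(- \frac{1}{4}\right) = \frac{5}{4} \approx 1.25$)
$G a + T = \frac{5}{4} \left(-6\right) + 16 = - \frac{15}{2} + 16 = \frac{17}{2}$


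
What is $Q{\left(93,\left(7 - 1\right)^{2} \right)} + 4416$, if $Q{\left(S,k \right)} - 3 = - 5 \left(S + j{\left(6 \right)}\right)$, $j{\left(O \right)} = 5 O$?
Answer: $3804$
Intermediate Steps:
$Q{\left(S,k \right)} = -147 - 5 S$ ($Q{\left(S,k \right)} = 3 - 5 \left(S + 5 \cdot 6\right) = 3 - 5 \left(S + 30\right) = 3 - 5 \left(30 + S\right) = 3 - \left(150 + 5 S\right) = -147 - 5 S$)
$Q{\left(93,\left(7 - 1\right)^{2} \right)} + 4416 = \left(-147 - 465\right) + 4416 = -612 + 4416 = 3804$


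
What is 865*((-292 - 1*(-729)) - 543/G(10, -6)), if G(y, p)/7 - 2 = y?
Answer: 10427575/28 ≈ 3.7241e+5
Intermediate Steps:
G(y, p) = 14 + 7*y
865*((-292 - 1*(-729)) - 543/G(10, -6)) = 865*((-292 - 1*(-729)) - 543/(14 + 7*10)) = 865*((-292 + 729) - 543/(14 + 70)) = 865*(437 - 543/84) = 865*(437 - 543*1/84) = 865*(437 - 181/28) = 865*(12055/28) = 10427575/28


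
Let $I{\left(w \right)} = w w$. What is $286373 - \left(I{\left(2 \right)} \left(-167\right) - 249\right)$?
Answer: $287290$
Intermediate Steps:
$I{\left(w \right)} = w^{2}$
$286373 - \left(I{\left(2 \right)} \left(-167\right) - 249\right) = 286373 - \left(2^{2} \left(-167\right) - 249\right) = 286373 - \left(4 \left(-167\right) - 249\right) = 286373 - \left(-668 - 249\right) = 286373 - -917 = 286373 + 917 = 287290$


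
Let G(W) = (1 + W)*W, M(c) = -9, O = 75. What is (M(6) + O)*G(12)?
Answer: 10296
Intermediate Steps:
G(W) = W*(1 + W)
(M(6) + O)*G(12) = (-9 + 75)*(12*(1 + 12)) = 66*(12*13) = 66*156 = 10296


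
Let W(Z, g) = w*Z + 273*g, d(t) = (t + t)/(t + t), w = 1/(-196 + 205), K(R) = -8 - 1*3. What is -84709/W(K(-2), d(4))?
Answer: -762381/2446 ≈ -311.68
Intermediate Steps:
K(R) = -11 (K(R) = -8 - 3 = -11)
w = ⅑ (w = 1/9 = ⅑ ≈ 0.11111)
d(t) = 1 (d(t) = (2*t)/((2*t)) = (2*t)*(1/(2*t)) = 1)
W(Z, g) = 273*g + Z/9 (W(Z, g) = Z/9 + 273*g = 273*g + Z/9)
-84709/W(K(-2), d(4)) = -84709/(273*1 + (⅑)*(-11)) = -84709/(273 - 11/9) = -84709/2446/9 = -84709*9/2446 = -762381/2446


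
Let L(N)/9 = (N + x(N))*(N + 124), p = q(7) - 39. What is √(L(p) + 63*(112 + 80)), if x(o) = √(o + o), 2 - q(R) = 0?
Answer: 3*√(-1875 + 87*I*√74) ≈ 25.442 + 132.37*I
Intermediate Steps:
q(R) = 2 (q(R) = 2 - 1*0 = 2 + 0 = 2)
x(o) = √2*√o (x(o) = √(2*o) = √2*√o)
p = -37 (p = 2 - 39 = -37)
L(N) = 9*(124 + N)*(N + √2*√N) (L(N) = 9*((N + √2*√N)*(N + 124)) = 9*((N + √2*√N)*(124 + N)) = 9*((124 + N)*(N + √2*√N)) = 9*(124 + N)*(N + √2*√N))
√(L(p) + 63*(112 + 80)) = √((9*(-37)² + 1116*(-37) + 9*√2*(-37)^(3/2) + 1116*√2*√(-37)) + 63*(112 + 80)) = √((9*1369 - 41292 + 9*√2*(-37*I*√37) + 1116*√2*(I*√37)) + 63*192) = √((12321 - 41292 - 333*I*√74 + 1116*I*√74) + 12096) = √((-28971 + 783*I*√74) + 12096) = √(-16875 + 783*I*√74)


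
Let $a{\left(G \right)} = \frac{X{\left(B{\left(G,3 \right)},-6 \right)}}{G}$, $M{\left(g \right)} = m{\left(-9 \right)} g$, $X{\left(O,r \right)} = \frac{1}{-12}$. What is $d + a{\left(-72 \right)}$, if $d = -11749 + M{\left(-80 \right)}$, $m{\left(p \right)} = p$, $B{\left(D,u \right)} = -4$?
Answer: $- \frac{9529055}{864} \approx -11029.0$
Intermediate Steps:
$X{\left(O,r \right)} = - \frac{1}{12}$
$M{\left(g \right)} = - 9 g$
$a{\left(G \right)} = - \frac{1}{12 G}$
$d = -11029$ ($d = -11749 - -720 = -11749 + 720 = -11029$)
$d + a{\left(-72 \right)} = -11029 - \frac{1}{12 \left(-72\right)} = -11029 - - \frac{1}{864} = -11029 + \frac{1}{864} = - \frac{9529055}{864}$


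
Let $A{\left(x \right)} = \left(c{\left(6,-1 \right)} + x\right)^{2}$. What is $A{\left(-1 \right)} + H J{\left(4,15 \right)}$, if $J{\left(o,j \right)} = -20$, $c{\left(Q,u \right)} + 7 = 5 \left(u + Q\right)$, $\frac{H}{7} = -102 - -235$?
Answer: $-18331$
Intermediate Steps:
$H = 931$ ($H = 7 \left(-102 - -235\right) = 7 \left(-102 + 235\right) = 7 \cdot 133 = 931$)
$c{\left(Q,u \right)} = -7 + 5 Q + 5 u$ ($c{\left(Q,u \right)} = -7 + 5 \left(u + Q\right) = -7 + 5 \left(Q + u\right) = -7 + \left(5 Q + 5 u\right) = -7 + 5 Q + 5 u$)
$A{\left(x \right)} = \left(18 + x\right)^{2}$ ($A{\left(x \right)} = \left(\left(-7 + 5 \cdot 6 + 5 \left(-1\right)\right) + x\right)^{2} = \left(\left(-7 + 30 - 5\right) + x\right)^{2} = \left(18 + x\right)^{2}$)
$A{\left(-1 \right)} + H J{\left(4,15 \right)} = \left(18 - 1\right)^{2} + 931 \left(-20\right) = 17^{2} - 18620 = 289 - 18620 = -18331$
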